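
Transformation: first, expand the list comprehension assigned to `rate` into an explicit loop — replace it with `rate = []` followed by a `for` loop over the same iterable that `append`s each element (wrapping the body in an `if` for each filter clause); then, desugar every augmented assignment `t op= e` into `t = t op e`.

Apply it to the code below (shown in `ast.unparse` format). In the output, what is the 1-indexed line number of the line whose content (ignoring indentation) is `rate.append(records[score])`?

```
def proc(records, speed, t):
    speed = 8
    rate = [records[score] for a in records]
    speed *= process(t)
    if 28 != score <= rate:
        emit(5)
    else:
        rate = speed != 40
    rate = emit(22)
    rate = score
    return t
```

5

Transformed code:
def proc(records, speed, t):
    speed = 8
    rate = []
    for a in records:
        rate.append(records[score])
    speed = speed * process(t)
    if 28 != score <= rate:
        emit(5)
    else:
        rate = speed != 40
    rate = emit(22)
    rate = score
    return t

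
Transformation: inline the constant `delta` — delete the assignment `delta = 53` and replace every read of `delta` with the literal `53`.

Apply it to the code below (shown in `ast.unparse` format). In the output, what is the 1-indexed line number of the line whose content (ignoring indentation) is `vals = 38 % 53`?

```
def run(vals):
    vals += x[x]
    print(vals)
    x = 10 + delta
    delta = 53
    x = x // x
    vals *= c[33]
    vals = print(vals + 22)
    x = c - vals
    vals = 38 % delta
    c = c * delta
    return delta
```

Transformed code:
def run(vals):
    vals += x[x]
    print(vals)
    x = 10 + 53
    x = x // x
    vals *= c[33]
    vals = print(vals + 22)
    x = c - vals
    vals = 38 % 53
    c = c * 53
    return 53

9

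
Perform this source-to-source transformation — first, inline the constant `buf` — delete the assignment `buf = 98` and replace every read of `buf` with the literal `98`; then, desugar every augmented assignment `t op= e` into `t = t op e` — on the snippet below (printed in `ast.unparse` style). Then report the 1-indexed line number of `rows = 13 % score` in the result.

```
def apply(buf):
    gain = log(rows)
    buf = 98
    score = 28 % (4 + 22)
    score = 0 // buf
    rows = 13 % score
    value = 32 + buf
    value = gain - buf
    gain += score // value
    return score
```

5

Transformed code:
def apply(buf):
    gain = log(rows)
    score = 28 % (4 + 22)
    score = 0 // 98
    rows = 13 % score
    value = 32 + 98
    value = gain - 98
    gain = gain + score // value
    return score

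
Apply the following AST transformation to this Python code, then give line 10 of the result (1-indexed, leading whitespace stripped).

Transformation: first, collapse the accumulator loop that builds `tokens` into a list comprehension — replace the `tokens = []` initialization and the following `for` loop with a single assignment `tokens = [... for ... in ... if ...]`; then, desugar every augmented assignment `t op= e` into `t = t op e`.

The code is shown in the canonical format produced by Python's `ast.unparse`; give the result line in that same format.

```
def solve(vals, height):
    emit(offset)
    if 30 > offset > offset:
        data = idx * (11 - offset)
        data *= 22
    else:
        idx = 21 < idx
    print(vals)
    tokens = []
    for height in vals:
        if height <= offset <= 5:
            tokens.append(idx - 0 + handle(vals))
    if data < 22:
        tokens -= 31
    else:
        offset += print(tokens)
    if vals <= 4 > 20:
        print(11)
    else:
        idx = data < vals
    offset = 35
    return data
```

Transformed code:
def solve(vals, height):
    emit(offset)
    if 30 > offset > offset:
        data = idx * (11 - offset)
        data = data * 22
    else:
        idx = 21 < idx
    print(vals)
    tokens = [idx - 0 + handle(vals) for height in vals if height <= offset <= 5]
    if data < 22:
        tokens = tokens - 31
    else:
        offset = offset + print(tokens)
    if vals <= 4 > 20:
        print(11)
    else:
        idx = data < vals
    offset = 35
    return data

if data < 22:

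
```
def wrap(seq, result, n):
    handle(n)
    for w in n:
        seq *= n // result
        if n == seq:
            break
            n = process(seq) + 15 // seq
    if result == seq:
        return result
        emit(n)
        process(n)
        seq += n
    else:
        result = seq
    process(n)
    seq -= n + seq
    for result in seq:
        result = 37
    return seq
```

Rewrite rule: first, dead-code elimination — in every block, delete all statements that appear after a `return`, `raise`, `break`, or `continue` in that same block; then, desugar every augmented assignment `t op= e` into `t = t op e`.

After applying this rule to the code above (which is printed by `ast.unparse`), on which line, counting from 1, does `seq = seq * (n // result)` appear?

Transformed code:
def wrap(seq, result, n):
    handle(n)
    for w in n:
        seq = seq * (n // result)
        if n == seq:
            break
    if result == seq:
        return result
    else:
        result = seq
    process(n)
    seq = seq - (n + seq)
    for result in seq:
        result = 37
    return seq

4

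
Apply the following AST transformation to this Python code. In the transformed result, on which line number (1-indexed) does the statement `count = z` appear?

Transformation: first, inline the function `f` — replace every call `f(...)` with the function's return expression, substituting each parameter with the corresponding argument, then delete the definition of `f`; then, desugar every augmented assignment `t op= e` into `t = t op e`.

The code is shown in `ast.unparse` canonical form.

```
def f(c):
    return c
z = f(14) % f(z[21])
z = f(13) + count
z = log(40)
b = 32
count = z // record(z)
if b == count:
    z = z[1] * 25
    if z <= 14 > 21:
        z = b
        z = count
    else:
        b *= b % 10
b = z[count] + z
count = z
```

Transformed code:
z = 14 % z[21]
z = 13 + count
z = log(40)
b = 32
count = z // record(z)
if b == count:
    z = z[1] * 25
    if z <= 14 > 21:
        z = b
        z = count
    else:
        b = b * (b % 10)
b = z[count] + z
count = z

14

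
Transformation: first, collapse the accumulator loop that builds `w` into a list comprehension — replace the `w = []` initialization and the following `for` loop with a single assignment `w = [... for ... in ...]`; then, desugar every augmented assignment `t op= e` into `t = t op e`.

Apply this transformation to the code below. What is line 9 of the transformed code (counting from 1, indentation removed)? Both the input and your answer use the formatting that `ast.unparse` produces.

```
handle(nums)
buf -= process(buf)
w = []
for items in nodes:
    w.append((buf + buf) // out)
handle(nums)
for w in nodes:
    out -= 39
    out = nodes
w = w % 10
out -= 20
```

out = out - 20

Transformed code:
handle(nums)
buf = buf - process(buf)
w = [(buf + buf) // out for items in nodes]
handle(nums)
for w in nodes:
    out = out - 39
    out = nodes
w = w % 10
out = out - 20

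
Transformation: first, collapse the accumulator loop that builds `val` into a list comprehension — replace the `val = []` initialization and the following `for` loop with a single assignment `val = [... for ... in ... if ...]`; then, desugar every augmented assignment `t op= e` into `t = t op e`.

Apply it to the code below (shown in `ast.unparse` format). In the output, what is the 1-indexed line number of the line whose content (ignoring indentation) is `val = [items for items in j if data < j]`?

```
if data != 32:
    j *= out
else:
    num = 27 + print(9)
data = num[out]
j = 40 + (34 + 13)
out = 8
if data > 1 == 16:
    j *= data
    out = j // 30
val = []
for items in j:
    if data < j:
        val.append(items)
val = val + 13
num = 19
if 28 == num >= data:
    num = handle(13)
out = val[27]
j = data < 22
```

11

Transformed code:
if data != 32:
    j = j * out
else:
    num = 27 + print(9)
data = num[out]
j = 40 + (34 + 13)
out = 8
if data > 1 == 16:
    j = j * data
    out = j // 30
val = [items for items in j if data < j]
val = val + 13
num = 19
if 28 == num >= data:
    num = handle(13)
out = val[27]
j = data < 22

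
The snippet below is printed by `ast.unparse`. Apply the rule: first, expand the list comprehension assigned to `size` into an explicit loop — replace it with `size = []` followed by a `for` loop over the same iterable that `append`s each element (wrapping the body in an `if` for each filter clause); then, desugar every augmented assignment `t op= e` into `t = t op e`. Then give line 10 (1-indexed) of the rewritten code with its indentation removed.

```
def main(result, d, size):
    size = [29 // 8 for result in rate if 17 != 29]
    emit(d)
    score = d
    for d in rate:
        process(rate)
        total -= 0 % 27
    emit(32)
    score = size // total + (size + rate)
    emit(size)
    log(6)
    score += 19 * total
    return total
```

total = total - 0 % 27

Transformed code:
def main(result, d, size):
    size = []
    for result in rate:
        if 17 != 29:
            size.append(29 // 8)
    emit(d)
    score = d
    for d in rate:
        process(rate)
        total = total - 0 % 27
    emit(32)
    score = size // total + (size + rate)
    emit(size)
    log(6)
    score = score + 19 * total
    return total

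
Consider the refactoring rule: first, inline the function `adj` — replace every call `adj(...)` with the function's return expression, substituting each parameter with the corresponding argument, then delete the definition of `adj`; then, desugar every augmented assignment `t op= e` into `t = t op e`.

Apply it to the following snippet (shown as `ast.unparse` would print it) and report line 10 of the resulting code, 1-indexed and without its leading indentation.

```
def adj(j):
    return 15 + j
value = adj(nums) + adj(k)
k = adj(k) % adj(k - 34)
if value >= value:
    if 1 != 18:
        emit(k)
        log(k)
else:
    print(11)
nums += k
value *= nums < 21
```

value = value * (nums < 21)

Transformed code:
value = 15 + nums + (15 + k)
k = (15 + k) % (15 + (k - 34))
if value >= value:
    if 1 != 18:
        emit(k)
        log(k)
else:
    print(11)
nums = nums + k
value = value * (nums < 21)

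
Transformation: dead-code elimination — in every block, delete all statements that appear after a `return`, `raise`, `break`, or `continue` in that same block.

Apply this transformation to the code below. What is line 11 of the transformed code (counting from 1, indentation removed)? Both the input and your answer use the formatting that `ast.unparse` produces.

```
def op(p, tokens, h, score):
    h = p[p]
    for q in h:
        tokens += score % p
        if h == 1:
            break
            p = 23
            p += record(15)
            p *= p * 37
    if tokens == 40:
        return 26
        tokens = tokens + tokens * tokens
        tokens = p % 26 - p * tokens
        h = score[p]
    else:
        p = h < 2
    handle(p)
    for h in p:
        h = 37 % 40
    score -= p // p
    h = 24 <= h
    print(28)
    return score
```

handle(p)

Transformed code:
def op(p, tokens, h, score):
    h = p[p]
    for q in h:
        tokens += score % p
        if h == 1:
            break
    if tokens == 40:
        return 26
    else:
        p = h < 2
    handle(p)
    for h in p:
        h = 37 % 40
    score -= p // p
    h = 24 <= h
    print(28)
    return score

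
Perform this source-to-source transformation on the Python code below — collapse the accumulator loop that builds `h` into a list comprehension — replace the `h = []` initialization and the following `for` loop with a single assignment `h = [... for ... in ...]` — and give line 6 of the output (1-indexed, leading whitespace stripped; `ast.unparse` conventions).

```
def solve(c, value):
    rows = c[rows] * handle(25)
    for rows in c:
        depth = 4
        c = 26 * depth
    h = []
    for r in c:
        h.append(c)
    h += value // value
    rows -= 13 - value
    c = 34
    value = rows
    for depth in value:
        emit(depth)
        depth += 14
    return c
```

Transformed code:
def solve(c, value):
    rows = c[rows] * handle(25)
    for rows in c:
        depth = 4
        c = 26 * depth
    h = [c for r in c]
    h += value // value
    rows -= 13 - value
    c = 34
    value = rows
    for depth in value:
        emit(depth)
        depth += 14
    return c

h = [c for r in c]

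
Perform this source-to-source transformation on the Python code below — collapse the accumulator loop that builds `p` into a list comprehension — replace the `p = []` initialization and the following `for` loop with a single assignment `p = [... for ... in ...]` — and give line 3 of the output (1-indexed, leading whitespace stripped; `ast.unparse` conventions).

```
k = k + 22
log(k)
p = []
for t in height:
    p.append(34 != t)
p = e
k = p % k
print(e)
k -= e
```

p = [34 != t for t in height]

Transformed code:
k = k + 22
log(k)
p = [34 != t for t in height]
p = e
k = p % k
print(e)
k -= e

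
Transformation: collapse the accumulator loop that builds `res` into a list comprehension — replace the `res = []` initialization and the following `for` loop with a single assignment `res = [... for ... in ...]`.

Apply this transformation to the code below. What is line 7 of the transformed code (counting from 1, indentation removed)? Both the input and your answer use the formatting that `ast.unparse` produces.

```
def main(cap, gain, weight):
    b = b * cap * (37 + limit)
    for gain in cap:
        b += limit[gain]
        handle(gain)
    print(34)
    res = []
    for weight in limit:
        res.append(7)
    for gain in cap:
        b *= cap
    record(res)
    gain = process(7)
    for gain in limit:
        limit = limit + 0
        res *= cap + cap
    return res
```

res = [7 for weight in limit]

Transformed code:
def main(cap, gain, weight):
    b = b * cap * (37 + limit)
    for gain in cap:
        b += limit[gain]
        handle(gain)
    print(34)
    res = [7 for weight in limit]
    for gain in cap:
        b *= cap
    record(res)
    gain = process(7)
    for gain in limit:
        limit = limit + 0
        res *= cap + cap
    return res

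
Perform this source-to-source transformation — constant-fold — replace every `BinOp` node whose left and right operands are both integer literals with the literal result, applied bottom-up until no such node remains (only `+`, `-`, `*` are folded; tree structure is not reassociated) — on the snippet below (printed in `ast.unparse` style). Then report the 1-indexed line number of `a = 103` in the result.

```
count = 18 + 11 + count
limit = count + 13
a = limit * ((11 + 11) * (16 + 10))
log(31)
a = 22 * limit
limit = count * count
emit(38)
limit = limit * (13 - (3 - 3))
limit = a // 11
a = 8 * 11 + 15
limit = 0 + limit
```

Transformed code:
count = 29 + count
limit = count + 13
a = limit * 572
log(31)
a = 22 * limit
limit = count * count
emit(38)
limit = limit * 13
limit = a // 11
a = 103
limit = 0 + limit

10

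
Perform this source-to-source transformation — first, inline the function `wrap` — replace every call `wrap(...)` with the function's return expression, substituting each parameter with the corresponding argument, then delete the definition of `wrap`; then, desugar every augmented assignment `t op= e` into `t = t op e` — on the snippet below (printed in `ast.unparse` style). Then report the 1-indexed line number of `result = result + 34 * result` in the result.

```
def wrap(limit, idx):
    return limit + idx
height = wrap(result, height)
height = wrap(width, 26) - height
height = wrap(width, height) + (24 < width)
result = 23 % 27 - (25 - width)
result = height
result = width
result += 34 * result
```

7

Transformed code:
height = result + height
height = width + 26 - height
height = width + height + (24 < width)
result = 23 % 27 - (25 - width)
result = height
result = width
result = result + 34 * result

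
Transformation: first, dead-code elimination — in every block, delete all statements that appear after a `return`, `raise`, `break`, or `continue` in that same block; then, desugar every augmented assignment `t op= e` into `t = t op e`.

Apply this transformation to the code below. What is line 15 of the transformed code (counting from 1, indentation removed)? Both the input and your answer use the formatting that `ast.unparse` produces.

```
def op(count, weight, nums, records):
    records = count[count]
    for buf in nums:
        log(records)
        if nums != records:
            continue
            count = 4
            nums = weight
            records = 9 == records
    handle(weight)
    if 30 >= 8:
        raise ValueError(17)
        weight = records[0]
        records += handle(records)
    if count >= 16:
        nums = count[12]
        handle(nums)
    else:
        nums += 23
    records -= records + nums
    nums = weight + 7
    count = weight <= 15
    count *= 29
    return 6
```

records = records - (records + nums)

Transformed code:
def op(count, weight, nums, records):
    records = count[count]
    for buf in nums:
        log(records)
        if nums != records:
            continue
    handle(weight)
    if 30 >= 8:
        raise ValueError(17)
    if count >= 16:
        nums = count[12]
        handle(nums)
    else:
        nums = nums + 23
    records = records - (records + nums)
    nums = weight + 7
    count = weight <= 15
    count = count * 29
    return 6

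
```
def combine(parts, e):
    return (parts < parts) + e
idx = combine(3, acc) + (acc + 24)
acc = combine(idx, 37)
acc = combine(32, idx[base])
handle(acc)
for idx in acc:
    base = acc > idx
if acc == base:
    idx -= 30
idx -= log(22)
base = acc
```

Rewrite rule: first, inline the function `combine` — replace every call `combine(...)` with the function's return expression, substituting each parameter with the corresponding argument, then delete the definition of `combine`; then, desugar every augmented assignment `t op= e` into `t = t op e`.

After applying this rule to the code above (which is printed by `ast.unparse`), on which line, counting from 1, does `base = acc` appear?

10

Transformed code:
idx = (3 < 3) + acc + (acc + 24)
acc = (idx < idx) + 37
acc = (32 < 32) + idx[base]
handle(acc)
for idx in acc:
    base = acc > idx
if acc == base:
    idx = idx - 30
idx = idx - log(22)
base = acc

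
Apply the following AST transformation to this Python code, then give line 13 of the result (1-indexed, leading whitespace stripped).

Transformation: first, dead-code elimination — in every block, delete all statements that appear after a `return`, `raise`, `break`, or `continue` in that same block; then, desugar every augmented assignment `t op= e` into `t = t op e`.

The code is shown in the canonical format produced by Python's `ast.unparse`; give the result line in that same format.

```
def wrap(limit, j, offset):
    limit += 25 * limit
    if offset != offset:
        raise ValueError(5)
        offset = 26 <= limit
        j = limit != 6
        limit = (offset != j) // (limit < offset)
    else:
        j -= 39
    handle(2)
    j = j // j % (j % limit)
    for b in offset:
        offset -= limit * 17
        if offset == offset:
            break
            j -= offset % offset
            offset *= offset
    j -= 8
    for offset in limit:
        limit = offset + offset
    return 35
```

j = j - 8

Transformed code:
def wrap(limit, j, offset):
    limit = limit + 25 * limit
    if offset != offset:
        raise ValueError(5)
    else:
        j = j - 39
    handle(2)
    j = j // j % (j % limit)
    for b in offset:
        offset = offset - limit * 17
        if offset == offset:
            break
    j = j - 8
    for offset in limit:
        limit = offset + offset
    return 35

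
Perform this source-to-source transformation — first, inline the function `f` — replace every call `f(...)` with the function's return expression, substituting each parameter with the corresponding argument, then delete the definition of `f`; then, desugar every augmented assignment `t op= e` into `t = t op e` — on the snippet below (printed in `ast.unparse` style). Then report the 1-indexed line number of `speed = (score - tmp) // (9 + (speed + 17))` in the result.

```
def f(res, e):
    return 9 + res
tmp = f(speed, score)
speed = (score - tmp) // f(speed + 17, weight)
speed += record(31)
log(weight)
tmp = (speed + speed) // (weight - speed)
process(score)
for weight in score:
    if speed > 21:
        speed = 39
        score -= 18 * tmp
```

Transformed code:
tmp = 9 + speed
speed = (score - tmp) // (9 + (speed + 17))
speed = speed + record(31)
log(weight)
tmp = (speed + speed) // (weight - speed)
process(score)
for weight in score:
    if speed > 21:
        speed = 39
        score = score - 18 * tmp

2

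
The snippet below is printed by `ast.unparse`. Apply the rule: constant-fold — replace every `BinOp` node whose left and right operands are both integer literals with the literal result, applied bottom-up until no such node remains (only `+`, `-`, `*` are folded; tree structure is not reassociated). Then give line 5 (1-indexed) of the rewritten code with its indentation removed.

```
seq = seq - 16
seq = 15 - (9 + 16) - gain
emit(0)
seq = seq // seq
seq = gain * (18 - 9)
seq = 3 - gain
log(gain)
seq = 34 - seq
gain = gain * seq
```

Transformed code:
seq = seq - 16
seq = -10 - gain
emit(0)
seq = seq // seq
seq = gain * 9
seq = 3 - gain
log(gain)
seq = 34 - seq
gain = gain * seq

seq = gain * 9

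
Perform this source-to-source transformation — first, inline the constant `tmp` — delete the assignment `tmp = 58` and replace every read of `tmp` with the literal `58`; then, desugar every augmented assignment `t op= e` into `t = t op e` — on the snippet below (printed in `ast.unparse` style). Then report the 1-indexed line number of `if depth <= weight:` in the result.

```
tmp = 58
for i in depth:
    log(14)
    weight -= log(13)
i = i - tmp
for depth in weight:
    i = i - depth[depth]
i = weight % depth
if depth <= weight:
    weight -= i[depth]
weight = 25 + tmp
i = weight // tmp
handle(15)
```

8

Transformed code:
for i in depth:
    log(14)
    weight = weight - log(13)
i = i - 58
for depth in weight:
    i = i - depth[depth]
i = weight % depth
if depth <= weight:
    weight = weight - i[depth]
weight = 25 + 58
i = weight // 58
handle(15)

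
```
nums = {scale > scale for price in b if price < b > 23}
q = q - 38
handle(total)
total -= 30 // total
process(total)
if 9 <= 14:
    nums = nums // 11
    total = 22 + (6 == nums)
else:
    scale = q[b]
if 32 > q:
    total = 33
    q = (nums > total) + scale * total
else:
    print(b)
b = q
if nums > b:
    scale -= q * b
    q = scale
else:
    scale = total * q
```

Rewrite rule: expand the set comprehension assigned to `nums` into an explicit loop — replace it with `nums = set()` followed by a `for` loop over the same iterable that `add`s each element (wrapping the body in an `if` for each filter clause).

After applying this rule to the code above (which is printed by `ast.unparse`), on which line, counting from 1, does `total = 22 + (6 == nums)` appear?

Transformed code:
nums = set()
for price in b:
    if price < b > 23:
        nums.add(scale > scale)
q = q - 38
handle(total)
total -= 30 // total
process(total)
if 9 <= 14:
    nums = nums // 11
    total = 22 + (6 == nums)
else:
    scale = q[b]
if 32 > q:
    total = 33
    q = (nums > total) + scale * total
else:
    print(b)
b = q
if nums > b:
    scale -= q * b
    q = scale
else:
    scale = total * q

11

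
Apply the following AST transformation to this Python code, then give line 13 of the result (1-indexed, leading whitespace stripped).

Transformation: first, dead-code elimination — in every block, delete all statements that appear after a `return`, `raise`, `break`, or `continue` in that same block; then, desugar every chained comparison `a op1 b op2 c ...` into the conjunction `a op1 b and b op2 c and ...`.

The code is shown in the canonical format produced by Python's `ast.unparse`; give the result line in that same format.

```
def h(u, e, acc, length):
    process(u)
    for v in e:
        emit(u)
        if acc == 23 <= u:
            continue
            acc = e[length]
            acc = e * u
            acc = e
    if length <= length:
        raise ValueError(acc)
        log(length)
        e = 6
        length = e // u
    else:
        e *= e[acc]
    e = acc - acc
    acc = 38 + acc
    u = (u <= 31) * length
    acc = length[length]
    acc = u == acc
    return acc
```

u = (u <= 31) * length

Transformed code:
def h(u, e, acc, length):
    process(u)
    for v in e:
        emit(u)
        if acc == 23 and 23 <= u:
            continue
    if length <= length:
        raise ValueError(acc)
    else:
        e *= e[acc]
    e = acc - acc
    acc = 38 + acc
    u = (u <= 31) * length
    acc = length[length]
    acc = u == acc
    return acc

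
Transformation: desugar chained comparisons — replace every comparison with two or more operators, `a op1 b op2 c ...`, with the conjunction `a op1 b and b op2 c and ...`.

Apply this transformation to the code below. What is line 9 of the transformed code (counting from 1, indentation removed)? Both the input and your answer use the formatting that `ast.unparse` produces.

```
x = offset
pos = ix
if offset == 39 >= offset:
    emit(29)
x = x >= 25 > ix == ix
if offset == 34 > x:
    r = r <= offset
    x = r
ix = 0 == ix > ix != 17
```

ix = 0 == ix and ix > ix and (ix != 17)

Transformed code:
x = offset
pos = ix
if offset == 39 and 39 >= offset:
    emit(29)
x = x >= 25 and 25 > ix and (ix == ix)
if offset == 34 and 34 > x:
    r = r <= offset
    x = r
ix = 0 == ix and ix > ix and (ix != 17)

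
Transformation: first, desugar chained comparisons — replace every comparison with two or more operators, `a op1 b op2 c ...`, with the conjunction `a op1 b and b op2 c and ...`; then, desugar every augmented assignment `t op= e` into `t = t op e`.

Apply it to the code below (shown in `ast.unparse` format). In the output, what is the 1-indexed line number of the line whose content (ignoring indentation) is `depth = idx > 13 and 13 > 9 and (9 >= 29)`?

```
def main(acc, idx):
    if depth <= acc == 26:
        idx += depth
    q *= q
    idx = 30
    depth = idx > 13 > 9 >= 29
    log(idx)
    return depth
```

Transformed code:
def main(acc, idx):
    if depth <= acc and acc == 26:
        idx = idx + depth
    q = q * q
    idx = 30
    depth = idx > 13 and 13 > 9 and (9 >= 29)
    log(idx)
    return depth

6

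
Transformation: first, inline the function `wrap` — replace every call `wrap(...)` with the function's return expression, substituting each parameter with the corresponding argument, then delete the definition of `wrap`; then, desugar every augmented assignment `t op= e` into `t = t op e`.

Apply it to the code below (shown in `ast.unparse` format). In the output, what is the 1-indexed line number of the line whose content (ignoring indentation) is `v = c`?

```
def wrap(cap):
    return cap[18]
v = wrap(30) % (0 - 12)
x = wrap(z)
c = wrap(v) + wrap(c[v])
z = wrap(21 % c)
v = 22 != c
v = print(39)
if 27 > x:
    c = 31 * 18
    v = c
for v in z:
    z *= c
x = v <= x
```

9

Transformed code:
v = 30[18] % (0 - 12)
x = z[18]
c = v[18] + c[v][18]
z = (21 % c)[18]
v = 22 != c
v = print(39)
if 27 > x:
    c = 31 * 18
    v = c
for v in z:
    z = z * c
x = v <= x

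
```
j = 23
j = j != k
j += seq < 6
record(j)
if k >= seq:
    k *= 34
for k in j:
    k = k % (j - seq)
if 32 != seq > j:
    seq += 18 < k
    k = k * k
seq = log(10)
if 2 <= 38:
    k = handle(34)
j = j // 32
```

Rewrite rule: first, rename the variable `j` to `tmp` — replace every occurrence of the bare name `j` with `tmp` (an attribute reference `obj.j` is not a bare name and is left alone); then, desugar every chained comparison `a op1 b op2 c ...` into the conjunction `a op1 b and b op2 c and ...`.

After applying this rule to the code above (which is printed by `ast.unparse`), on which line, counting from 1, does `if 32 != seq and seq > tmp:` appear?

Transformed code:
tmp = 23
tmp = tmp != k
tmp += seq < 6
record(tmp)
if k >= seq:
    k *= 34
for k in tmp:
    k = k % (tmp - seq)
if 32 != seq and seq > tmp:
    seq += 18 < k
    k = k * k
seq = log(10)
if 2 <= 38:
    k = handle(34)
tmp = tmp // 32

9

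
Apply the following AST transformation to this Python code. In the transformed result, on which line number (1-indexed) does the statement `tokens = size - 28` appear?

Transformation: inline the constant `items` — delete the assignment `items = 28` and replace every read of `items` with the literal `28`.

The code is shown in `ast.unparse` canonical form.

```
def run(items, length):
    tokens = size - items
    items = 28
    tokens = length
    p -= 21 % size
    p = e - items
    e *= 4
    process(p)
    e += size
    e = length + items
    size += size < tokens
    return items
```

2

Transformed code:
def run(items, length):
    tokens = size - 28
    tokens = length
    p -= 21 % size
    p = e - 28
    e *= 4
    process(p)
    e += size
    e = length + 28
    size += size < tokens
    return 28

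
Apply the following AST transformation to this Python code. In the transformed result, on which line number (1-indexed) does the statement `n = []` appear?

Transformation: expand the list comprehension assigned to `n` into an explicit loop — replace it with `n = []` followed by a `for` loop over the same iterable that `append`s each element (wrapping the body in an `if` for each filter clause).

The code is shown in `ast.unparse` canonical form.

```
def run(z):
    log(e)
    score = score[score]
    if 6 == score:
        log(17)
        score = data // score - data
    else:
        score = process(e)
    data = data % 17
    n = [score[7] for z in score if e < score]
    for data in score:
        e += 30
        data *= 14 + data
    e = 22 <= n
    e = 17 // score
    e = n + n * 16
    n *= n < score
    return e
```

10

Transformed code:
def run(z):
    log(e)
    score = score[score]
    if 6 == score:
        log(17)
        score = data // score - data
    else:
        score = process(e)
    data = data % 17
    n = []
    for z in score:
        if e < score:
            n.append(score[7])
    for data in score:
        e += 30
        data *= 14 + data
    e = 22 <= n
    e = 17 // score
    e = n + n * 16
    n *= n < score
    return e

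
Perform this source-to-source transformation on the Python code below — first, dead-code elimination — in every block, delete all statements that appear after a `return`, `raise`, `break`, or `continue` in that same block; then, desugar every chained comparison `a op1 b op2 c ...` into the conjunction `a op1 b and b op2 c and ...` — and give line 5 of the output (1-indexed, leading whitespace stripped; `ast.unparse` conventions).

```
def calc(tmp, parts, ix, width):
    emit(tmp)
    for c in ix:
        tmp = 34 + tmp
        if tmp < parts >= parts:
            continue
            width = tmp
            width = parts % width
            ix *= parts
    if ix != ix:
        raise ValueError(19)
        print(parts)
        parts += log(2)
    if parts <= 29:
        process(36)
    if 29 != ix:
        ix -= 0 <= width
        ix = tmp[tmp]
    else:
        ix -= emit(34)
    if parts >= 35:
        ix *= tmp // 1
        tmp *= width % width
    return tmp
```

if tmp < parts and parts >= parts:

Transformed code:
def calc(tmp, parts, ix, width):
    emit(tmp)
    for c in ix:
        tmp = 34 + tmp
        if tmp < parts and parts >= parts:
            continue
    if ix != ix:
        raise ValueError(19)
    if parts <= 29:
        process(36)
    if 29 != ix:
        ix -= 0 <= width
        ix = tmp[tmp]
    else:
        ix -= emit(34)
    if parts >= 35:
        ix *= tmp // 1
        tmp *= width % width
    return tmp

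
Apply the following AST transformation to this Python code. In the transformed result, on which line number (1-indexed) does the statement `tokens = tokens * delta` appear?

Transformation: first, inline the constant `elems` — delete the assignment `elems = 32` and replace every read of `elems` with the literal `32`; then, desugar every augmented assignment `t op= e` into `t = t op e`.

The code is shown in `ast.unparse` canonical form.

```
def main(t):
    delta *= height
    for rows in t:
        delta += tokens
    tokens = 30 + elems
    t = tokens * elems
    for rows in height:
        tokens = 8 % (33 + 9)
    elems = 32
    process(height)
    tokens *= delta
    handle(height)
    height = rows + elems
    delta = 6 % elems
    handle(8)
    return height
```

Transformed code:
def main(t):
    delta = delta * height
    for rows in t:
        delta = delta + tokens
    tokens = 30 + 32
    t = tokens * 32
    for rows in height:
        tokens = 8 % (33 + 9)
    process(height)
    tokens = tokens * delta
    handle(height)
    height = rows + 32
    delta = 6 % 32
    handle(8)
    return height

10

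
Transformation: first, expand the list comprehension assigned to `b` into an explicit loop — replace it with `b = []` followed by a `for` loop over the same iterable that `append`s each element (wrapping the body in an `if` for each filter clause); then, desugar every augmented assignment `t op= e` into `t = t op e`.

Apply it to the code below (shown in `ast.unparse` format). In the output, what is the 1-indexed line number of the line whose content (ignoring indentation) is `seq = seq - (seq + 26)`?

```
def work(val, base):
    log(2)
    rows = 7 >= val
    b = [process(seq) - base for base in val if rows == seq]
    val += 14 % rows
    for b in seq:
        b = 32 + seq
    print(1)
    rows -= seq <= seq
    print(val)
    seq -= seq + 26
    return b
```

14

Transformed code:
def work(val, base):
    log(2)
    rows = 7 >= val
    b = []
    for base in val:
        if rows == seq:
            b.append(process(seq) - base)
    val = val + 14 % rows
    for b in seq:
        b = 32 + seq
    print(1)
    rows = rows - (seq <= seq)
    print(val)
    seq = seq - (seq + 26)
    return b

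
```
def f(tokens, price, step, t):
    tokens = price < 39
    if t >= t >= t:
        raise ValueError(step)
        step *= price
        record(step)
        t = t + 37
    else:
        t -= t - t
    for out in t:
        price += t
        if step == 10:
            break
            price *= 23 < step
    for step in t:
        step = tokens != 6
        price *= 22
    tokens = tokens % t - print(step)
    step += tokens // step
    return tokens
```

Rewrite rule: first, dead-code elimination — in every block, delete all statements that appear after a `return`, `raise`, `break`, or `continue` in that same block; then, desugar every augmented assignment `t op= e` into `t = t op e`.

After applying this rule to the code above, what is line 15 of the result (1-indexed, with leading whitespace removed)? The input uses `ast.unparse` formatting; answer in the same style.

Transformed code:
def f(tokens, price, step, t):
    tokens = price < 39
    if t >= t >= t:
        raise ValueError(step)
    else:
        t = t - (t - t)
    for out in t:
        price = price + t
        if step == 10:
            break
    for step in t:
        step = tokens != 6
        price = price * 22
    tokens = tokens % t - print(step)
    step = step + tokens // step
    return tokens

step = step + tokens // step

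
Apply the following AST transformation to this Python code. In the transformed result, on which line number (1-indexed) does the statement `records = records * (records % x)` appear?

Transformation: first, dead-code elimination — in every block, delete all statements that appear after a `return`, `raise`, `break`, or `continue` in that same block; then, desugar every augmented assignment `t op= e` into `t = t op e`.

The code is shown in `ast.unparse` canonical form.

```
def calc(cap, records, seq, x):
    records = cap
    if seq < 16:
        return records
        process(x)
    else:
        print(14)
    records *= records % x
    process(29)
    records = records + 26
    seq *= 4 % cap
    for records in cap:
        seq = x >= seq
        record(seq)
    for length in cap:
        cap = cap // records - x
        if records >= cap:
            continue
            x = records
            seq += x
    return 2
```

7

Transformed code:
def calc(cap, records, seq, x):
    records = cap
    if seq < 16:
        return records
    else:
        print(14)
    records = records * (records % x)
    process(29)
    records = records + 26
    seq = seq * (4 % cap)
    for records in cap:
        seq = x >= seq
        record(seq)
    for length in cap:
        cap = cap // records - x
        if records >= cap:
            continue
    return 2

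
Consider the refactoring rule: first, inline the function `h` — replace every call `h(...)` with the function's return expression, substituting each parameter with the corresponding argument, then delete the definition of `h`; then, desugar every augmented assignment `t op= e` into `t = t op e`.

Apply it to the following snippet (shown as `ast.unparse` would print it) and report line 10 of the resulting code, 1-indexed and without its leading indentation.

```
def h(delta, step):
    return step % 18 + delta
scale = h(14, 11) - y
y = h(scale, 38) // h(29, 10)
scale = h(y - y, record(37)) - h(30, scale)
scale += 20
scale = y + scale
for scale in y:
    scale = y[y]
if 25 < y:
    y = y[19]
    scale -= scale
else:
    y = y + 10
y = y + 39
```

scale = scale - scale

Transformed code:
scale = 11 % 18 + 14 - y
y = (38 % 18 + scale) // (10 % 18 + 29)
scale = record(37) % 18 + (y - y) - (scale % 18 + 30)
scale = scale + 20
scale = y + scale
for scale in y:
    scale = y[y]
if 25 < y:
    y = y[19]
    scale = scale - scale
else:
    y = y + 10
y = y + 39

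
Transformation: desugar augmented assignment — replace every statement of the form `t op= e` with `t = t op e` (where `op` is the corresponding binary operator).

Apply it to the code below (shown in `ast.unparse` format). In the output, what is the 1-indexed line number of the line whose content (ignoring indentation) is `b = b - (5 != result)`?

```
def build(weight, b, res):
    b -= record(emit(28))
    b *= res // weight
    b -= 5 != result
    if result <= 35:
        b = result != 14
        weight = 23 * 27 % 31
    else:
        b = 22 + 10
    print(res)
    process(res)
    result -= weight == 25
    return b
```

4

Transformed code:
def build(weight, b, res):
    b = b - record(emit(28))
    b = b * (res // weight)
    b = b - (5 != result)
    if result <= 35:
        b = result != 14
        weight = 23 * 27 % 31
    else:
        b = 22 + 10
    print(res)
    process(res)
    result = result - (weight == 25)
    return b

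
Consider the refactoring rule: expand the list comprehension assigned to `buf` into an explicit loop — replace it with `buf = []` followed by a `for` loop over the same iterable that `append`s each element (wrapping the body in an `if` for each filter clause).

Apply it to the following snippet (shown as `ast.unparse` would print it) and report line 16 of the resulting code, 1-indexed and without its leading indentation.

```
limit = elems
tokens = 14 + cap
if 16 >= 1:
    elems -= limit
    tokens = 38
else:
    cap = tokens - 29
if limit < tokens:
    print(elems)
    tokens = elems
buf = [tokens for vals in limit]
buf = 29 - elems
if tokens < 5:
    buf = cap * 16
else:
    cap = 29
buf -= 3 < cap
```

buf = cap * 16

Transformed code:
limit = elems
tokens = 14 + cap
if 16 >= 1:
    elems -= limit
    tokens = 38
else:
    cap = tokens - 29
if limit < tokens:
    print(elems)
    tokens = elems
buf = []
for vals in limit:
    buf.append(tokens)
buf = 29 - elems
if tokens < 5:
    buf = cap * 16
else:
    cap = 29
buf -= 3 < cap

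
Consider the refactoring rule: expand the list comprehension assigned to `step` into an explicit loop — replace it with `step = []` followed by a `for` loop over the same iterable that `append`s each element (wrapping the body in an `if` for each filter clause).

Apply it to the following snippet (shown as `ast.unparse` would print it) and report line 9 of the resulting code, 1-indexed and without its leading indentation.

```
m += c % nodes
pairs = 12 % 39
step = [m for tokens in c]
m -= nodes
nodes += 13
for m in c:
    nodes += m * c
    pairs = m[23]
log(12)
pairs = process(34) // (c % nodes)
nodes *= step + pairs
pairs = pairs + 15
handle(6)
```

Transformed code:
m += c % nodes
pairs = 12 % 39
step = []
for tokens in c:
    step.append(m)
m -= nodes
nodes += 13
for m in c:
    nodes += m * c
    pairs = m[23]
log(12)
pairs = process(34) // (c % nodes)
nodes *= step + pairs
pairs = pairs + 15
handle(6)

nodes += m * c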